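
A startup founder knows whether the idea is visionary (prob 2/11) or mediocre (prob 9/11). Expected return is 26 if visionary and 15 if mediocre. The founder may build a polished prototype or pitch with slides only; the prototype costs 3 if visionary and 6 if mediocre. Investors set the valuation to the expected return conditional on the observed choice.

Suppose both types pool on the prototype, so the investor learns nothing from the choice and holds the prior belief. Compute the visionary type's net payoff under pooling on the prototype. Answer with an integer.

Pooled valuation = 2/11·26 + 9/11·15 = 17.
visionary pays cost 3 for the prototype, so net payoff = 17 − 3 = 14.

14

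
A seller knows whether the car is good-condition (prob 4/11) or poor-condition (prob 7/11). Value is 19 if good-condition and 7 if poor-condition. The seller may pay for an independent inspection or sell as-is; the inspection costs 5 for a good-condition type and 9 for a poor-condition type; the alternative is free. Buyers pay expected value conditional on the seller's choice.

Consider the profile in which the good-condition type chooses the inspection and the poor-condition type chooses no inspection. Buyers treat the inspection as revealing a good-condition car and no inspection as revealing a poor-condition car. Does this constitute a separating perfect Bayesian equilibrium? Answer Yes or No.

Under these beliefs, the inspection earns price 19 and no inspection earns price 7.
good-condition: the inspection nets 19 − 5 = 14; no inspection nets 7. good-condition prefers the inspection.
poor-condition: the inspection nets 19 − 9 = 10; no inspection nets 7. poor-condition would deviate to the inspection.
poor-condition has a profitable deviation, so the profile is not an equilibrium.

No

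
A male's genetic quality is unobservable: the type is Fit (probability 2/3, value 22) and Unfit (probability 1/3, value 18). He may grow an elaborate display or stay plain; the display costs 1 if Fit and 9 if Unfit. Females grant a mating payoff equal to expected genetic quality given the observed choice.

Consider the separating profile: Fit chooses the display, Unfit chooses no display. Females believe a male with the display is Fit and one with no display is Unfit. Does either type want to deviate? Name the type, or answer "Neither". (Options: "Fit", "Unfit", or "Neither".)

Neither

The display pays 22; no display pays 18.
Fit: assigned the display, nets 22 − 1 = 21; deviating to no display nets 18.
Unfit: assigned no display, nets 18; deviating to the display nets 22 − 9 = 13.
Both types strictly prefer their assigned action; no profitable deviation.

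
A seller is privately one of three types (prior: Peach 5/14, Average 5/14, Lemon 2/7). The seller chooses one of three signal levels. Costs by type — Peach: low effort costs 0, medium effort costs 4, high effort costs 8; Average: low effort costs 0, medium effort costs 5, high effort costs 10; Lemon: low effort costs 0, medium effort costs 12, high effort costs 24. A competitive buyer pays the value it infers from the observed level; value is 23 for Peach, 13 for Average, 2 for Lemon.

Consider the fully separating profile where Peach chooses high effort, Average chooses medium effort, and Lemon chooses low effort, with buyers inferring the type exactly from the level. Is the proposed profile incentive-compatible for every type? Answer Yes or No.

Separating prices: high effort → 23, medium effort → 13, low effort → 2.
Peach (assigned high effort): low effort: 2 − 0 = 2; medium effort: 13 − 4 = 9; high effort: 23 − 8 = 15. Peach stays.
Average (assigned medium effort): low effort: 2 − 0 = 2; medium effort: 13 − 5 = 8; high effort: 23 − 10 = 13. Average prefers high effort.
Lemon (assigned low effort): low effort: 2 − 0 = 2; medium effort: 13 − 12 = 1; high effort: 23 − 24 = -1. Lemon stays.
At least one type deviates; the separating profile fails.

No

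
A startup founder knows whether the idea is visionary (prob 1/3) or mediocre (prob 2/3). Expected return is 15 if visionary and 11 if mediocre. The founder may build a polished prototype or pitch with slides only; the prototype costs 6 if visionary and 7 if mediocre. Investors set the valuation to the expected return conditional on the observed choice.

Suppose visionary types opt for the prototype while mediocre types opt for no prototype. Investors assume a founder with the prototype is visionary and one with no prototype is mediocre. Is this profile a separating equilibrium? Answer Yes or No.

Under these beliefs, the prototype earns valuation 15 and no prototype earns valuation 11.
visionary: the prototype nets 15 − 6 = 9; no prototype nets 11. visionary would deviate to no prototype.
mediocre: the prototype nets 15 − 7 = 8; no prototype nets 11. mediocre prefers no prototype.
visionary has a profitable deviation, so the profile is not an equilibrium.

No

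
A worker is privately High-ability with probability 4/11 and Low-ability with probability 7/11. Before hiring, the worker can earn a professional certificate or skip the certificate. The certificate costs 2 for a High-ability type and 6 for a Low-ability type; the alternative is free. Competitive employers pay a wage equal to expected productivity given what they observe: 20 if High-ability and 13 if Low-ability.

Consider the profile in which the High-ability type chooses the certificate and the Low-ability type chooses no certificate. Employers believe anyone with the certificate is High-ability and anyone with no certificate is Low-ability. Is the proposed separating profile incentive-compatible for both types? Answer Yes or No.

No

Under these beliefs, the certificate earns wage 20 and no certificate earns wage 13.
High-ability: the certificate nets 20 − 2 = 18; no certificate nets 13. High-ability prefers the certificate.
Low-ability: the certificate nets 20 − 6 = 14; no certificate nets 13. Low-ability would deviate to the certificate.
Low-ability has a profitable deviation, so the profile is not an equilibrium.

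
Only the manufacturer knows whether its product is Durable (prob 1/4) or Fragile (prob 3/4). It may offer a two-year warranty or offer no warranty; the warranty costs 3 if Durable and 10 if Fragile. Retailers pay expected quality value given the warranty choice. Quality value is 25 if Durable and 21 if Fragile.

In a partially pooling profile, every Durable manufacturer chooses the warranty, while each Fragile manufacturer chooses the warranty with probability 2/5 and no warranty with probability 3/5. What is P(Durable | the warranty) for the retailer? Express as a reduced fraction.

5/11

P(the warranty) = (1/4)·1 + (3/4)·(2/5) = 11/20.
By Bayes' rule, P(Durable | the warranty) = (1/4) / (11/20) = 5/11.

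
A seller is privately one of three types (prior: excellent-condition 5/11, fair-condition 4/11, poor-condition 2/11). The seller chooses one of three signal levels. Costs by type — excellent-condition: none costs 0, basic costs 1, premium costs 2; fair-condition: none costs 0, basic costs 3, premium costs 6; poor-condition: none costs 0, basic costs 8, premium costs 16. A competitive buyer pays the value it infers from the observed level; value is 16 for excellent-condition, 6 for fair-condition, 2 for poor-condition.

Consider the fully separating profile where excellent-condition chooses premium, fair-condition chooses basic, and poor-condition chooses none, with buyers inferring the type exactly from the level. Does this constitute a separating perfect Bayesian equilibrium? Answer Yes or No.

No

Separating prices: premium → 16, basic → 6, none → 2.
excellent-condition (assigned premium): none: 2 − 0 = 2; basic: 6 − 1 = 5; premium: 16 − 2 = 14. excellent-condition stays.
fair-condition (assigned basic): none: 2 − 0 = 2; basic: 6 − 3 = 3; premium: 16 − 6 = 10. fair-condition prefers premium.
poor-condition (assigned none): none: 2 − 0 = 2; basic: 6 − 8 = -2; premium: 16 − 16 = 0. poor-condition stays.
At least one type deviates; the separating profile fails.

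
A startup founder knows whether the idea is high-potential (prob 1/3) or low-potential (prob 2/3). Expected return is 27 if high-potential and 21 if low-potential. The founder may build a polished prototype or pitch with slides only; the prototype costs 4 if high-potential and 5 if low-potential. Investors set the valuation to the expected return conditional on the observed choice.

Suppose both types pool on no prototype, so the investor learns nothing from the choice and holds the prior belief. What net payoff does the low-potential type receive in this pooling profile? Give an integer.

Pooled valuation = 1/3·27 + 2/3·21 = 23.
low-potential pays no cost for no prototype, so net payoff = 23.

23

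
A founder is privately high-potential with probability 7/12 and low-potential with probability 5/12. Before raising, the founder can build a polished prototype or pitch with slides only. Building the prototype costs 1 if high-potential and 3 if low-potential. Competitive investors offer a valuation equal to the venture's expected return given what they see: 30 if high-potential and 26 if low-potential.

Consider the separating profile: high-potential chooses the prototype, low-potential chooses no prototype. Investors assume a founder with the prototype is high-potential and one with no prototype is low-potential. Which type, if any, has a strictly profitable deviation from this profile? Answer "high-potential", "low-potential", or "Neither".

The prototype pays 30; no prototype pays 26.
high-potential: assigned the prototype, nets 30 − 1 = 29; deviating to no prototype nets 26.
low-potential: assigned no prototype, nets 26; deviating to the prototype nets 30 − 3 = 27.
The low-potential type gains 1 by deviating.

low-potential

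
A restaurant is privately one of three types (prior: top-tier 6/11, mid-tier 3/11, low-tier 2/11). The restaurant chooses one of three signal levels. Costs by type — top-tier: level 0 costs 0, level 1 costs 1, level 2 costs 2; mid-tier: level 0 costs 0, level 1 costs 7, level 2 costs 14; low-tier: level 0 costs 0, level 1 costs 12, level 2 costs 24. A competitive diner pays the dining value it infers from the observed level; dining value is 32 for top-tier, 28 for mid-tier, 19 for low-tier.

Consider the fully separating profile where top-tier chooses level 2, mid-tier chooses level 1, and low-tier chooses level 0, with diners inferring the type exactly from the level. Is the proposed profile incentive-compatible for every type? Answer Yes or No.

Yes

Separating price premiums: level 2 → 32, level 1 → 28, level 0 → 19.
top-tier (assigned level 2): level 0: 19 − 0 = 19; level 1: 28 − 1 = 27; level 2: 32 − 2 = 30. top-tier stays.
mid-tier (assigned level 1): level 0: 19 − 0 = 19; level 1: 28 − 7 = 21; level 2: 32 − 14 = 18. mid-tier stays.
low-tier (assigned level 0): level 0: 19 − 0 = 19; level 1: 28 − 12 = 16; level 2: 32 − 24 = 8. low-tier stays.
Every type prefers its assigned level; separation holds.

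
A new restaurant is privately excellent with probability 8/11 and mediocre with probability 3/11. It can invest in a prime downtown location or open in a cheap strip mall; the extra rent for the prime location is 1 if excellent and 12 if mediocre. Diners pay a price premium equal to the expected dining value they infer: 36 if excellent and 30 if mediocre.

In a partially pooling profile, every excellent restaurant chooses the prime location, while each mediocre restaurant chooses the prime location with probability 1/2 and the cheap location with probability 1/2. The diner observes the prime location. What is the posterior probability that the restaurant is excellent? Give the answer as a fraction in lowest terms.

P(the prime location) = (8/11)·1 + (3/11)·(1/2) = 19/22.
By Bayes' rule, P(excellent | the prime location) = (8/11) / (19/22) = 16/19.

16/19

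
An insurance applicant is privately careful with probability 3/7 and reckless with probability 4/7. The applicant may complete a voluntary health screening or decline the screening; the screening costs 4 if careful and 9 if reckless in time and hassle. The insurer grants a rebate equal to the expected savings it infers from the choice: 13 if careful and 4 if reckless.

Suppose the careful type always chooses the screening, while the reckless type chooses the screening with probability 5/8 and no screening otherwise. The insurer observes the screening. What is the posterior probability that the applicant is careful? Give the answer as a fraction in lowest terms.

6/11

P(the screening) = (3/7)·1 + (4/7)·(5/8) = 11/14.
By Bayes' rule, P(careful | the screening) = (3/7) / (11/14) = 6/11.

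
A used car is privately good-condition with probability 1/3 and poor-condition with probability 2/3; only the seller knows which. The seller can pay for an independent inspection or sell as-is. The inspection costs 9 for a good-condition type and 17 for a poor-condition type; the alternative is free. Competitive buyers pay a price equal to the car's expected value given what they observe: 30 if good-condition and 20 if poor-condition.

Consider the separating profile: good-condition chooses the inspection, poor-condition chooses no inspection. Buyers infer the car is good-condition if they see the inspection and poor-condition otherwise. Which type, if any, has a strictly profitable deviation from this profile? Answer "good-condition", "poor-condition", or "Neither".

Neither

The inspection pays 30; no inspection pays 20.
good-condition: assigned the inspection, nets 30 − 9 = 21; deviating to no inspection nets 20.
poor-condition: assigned no inspection, nets 20; deviating to the inspection nets 30 − 17 = 13.
Both types strictly prefer their assigned action; no profitable deviation.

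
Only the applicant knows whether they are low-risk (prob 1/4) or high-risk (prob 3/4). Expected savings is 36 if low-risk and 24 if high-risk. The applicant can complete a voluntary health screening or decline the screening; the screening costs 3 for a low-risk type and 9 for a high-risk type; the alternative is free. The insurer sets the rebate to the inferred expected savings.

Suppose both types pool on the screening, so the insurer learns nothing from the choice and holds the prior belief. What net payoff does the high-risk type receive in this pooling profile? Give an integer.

18

Pooled rebate = 1/4·36 + 3/4·24 = 27.
high-risk pays cost 9 for the screening, so net payoff = 27 − 9 = 18.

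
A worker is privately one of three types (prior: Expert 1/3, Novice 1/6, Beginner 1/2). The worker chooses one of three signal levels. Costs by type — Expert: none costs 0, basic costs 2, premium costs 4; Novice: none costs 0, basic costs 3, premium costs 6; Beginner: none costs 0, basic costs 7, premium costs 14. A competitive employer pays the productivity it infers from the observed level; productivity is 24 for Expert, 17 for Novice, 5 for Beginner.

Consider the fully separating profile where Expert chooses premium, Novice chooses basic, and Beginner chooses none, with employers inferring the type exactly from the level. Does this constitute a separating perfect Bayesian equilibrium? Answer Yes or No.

No

Separating wages: premium → 24, basic → 17, none → 5.
Expert (assigned premium): none: 5 − 0 = 5; basic: 17 − 2 = 15; premium: 24 − 4 = 20. Expert stays.
Novice (assigned basic): none: 5 − 0 = 5; basic: 17 − 3 = 14; premium: 24 − 6 = 18. Novice prefers premium.
Beginner (assigned none): none: 5 − 0 = 5; basic: 17 − 7 = 10; premium: 24 − 14 = 10. Beginner prefers basic.
At least one type deviates; the separating profile fails.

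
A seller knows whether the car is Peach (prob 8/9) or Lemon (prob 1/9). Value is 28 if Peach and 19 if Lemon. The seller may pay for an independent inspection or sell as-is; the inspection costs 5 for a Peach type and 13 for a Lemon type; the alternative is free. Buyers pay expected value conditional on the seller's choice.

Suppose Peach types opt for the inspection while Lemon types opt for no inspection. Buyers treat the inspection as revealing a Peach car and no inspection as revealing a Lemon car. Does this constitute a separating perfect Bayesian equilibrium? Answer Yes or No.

Under these beliefs, the inspection earns price 28 and no inspection earns price 19.
Peach: the inspection nets 28 − 5 = 23; no inspection nets 19. Peach prefers the inspection.
Lemon: the inspection nets 28 − 13 = 15; no inspection nets 19. Lemon prefers no inspection.
Neither type deviates, so the separating profile is an equilibrium.

Yes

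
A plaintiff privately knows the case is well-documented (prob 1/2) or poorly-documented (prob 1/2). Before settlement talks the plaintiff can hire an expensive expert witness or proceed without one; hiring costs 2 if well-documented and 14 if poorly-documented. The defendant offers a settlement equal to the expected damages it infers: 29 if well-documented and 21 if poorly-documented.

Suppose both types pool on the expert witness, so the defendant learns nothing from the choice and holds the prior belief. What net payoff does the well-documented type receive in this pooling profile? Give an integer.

23

Pooled settlement = 1/2·29 + 1/2·21 = 25.
well-documented pays cost 2 for the expert witness, so net payoff = 25 − 2 = 23.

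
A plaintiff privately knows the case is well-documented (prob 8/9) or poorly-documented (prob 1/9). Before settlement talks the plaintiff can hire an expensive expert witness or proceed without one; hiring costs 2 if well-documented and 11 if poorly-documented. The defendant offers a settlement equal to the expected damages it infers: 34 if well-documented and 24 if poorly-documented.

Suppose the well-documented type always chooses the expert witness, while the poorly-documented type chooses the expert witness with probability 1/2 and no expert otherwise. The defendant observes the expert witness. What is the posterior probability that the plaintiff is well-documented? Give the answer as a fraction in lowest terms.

16/17

P(the expert witness) = (8/9)·1 + (1/9)·(1/2) = 17/18.
By Bayes' rule, P(well-documented | the expert witness) = (8/9) / (17/18) = 16/17.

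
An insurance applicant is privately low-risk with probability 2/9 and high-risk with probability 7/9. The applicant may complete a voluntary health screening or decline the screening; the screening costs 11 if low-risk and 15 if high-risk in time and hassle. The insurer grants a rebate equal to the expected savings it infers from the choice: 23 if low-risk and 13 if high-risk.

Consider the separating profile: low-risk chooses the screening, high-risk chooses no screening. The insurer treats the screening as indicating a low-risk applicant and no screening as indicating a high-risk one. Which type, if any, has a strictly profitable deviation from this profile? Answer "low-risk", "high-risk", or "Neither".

The screening pays 23; no screening pays 13.
low-risk: assigned the screening, nets 23 − 11 = 12; deviating to no screening nets 13.
high-risk: assigned no screening, nets 13; deviating to the screening nets 23 − 15 = 8.
The low-risk type gains 1 by deviating.

low-risk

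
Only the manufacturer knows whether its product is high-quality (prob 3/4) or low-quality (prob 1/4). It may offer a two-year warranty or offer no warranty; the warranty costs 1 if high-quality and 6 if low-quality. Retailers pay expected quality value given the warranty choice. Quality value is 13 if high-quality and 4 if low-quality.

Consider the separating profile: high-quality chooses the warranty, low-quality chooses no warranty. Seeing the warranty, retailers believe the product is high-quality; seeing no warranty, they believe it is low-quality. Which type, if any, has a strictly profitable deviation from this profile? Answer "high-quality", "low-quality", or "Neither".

low-quality

The warranty pays 13; no warranty pays 4.
high-quality: assigned the warranty, nets 13 − 1 = 12; deviating to no warranty nets 4.
low-quality: assigned no warranty, nets 4; deviating to the warranty nets 13 − 6 = 7.
The low-quality type gains 3 by deviating.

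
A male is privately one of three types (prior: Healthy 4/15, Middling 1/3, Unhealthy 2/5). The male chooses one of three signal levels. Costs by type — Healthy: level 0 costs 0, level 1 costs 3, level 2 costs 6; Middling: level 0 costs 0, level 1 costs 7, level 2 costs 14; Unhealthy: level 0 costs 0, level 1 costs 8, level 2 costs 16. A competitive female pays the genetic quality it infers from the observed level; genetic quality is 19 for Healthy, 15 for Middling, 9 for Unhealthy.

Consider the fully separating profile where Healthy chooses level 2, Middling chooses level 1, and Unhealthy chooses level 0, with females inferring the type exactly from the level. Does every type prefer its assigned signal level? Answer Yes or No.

No

Separating mating payoffs: level 2 → 19, level 1 → 15, level 0 → 9.
Healthy (assigned level 2): level 0: 9 − 0 = 9; level 1: 15 − 3 = 12; level 2: 19 − 6 = 13. Healthy stays.
Middling (assigned level 1): level 0: 9 − 0 = 9; level 1: 15 − 7 = 8; level 2: 19 − 14 = 5. Middling prefers level 0.
Unhealthy (assigned level 0): level 0: 9 − 0 = 9; level 1: 15 − 8 = 7; level 2: 19 − 16 = 3. Unhealthy stays.
At least one type deviates; the separating profile fails.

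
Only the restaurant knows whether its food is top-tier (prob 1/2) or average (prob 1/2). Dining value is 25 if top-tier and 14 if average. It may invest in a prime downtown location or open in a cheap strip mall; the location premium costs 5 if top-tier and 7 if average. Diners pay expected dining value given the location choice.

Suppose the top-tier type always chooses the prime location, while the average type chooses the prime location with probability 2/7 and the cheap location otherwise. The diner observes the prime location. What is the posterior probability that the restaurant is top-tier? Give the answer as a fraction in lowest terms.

7/9

P(the prime location) = (1/2)·1 + (1/2)·(2/7) = 9/14.
By Bayes' rule, P(top-tier | the prime location) = (1/2) / (9/14) = 7/9.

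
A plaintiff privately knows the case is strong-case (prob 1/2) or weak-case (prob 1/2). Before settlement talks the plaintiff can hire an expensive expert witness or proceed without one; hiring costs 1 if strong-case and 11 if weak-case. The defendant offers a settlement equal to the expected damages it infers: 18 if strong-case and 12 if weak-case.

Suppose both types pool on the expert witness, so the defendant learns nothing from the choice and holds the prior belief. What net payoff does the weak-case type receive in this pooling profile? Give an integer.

Pooled settlement = 1/2·18 + 1/2·12 = 15.
weak-case pays cost 11 for the expert witness, so net payoff = 15 − 11 = 4.

4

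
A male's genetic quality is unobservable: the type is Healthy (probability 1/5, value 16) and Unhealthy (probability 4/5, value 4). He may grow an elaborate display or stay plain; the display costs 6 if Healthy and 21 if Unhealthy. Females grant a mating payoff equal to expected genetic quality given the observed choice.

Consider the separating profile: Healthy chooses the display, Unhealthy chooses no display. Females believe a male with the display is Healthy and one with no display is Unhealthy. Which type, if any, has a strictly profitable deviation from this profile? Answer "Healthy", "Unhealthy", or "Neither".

Neither

The display pays 16; no display pays 4.
Healthy: assigned the display, nets 16 − 6 = 10; deviating to no display nets 4.
Unhealthy: assigned no display, nets 4; deviating to the display nets 16 − 21 = -5.
Both types strictly prefer their assigned action; no profitable deviation.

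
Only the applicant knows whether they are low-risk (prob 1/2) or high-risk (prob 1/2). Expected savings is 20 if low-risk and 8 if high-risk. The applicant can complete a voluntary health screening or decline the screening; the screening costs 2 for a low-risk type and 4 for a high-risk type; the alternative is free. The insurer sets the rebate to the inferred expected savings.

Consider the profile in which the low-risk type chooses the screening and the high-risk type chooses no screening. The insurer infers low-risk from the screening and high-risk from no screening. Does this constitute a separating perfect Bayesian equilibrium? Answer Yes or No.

No

Under these beliefs, the screening earns rebate 20 and no screening earns rebate 8.
low-risk: the screening nets 20 − 2 = 18; no screening nets 8. low-risk prefers the screening.
high-risk: the screening nets 20 − 4 = 16; no screening nets 8. high-risk would deviate to the screening.
high-risk has a profitable deviation, so the profile is not an equilibrium.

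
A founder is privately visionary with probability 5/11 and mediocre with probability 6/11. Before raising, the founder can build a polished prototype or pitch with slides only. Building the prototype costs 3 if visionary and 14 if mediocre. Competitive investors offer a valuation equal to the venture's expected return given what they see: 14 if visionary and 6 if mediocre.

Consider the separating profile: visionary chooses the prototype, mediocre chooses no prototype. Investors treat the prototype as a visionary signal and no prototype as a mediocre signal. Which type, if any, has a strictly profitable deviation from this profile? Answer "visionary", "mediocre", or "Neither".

The prototype pays 14; no prototype pays 6.
visionary: assigned the prototype, nets 14 − 3 = 11; deviating to no prototype nets 6.
mediocre: assigned no prototype, nets 6; deviating to the prototype nets 14 − 14 = 0.
Both types strictly prefer their assigned action; no profitable deviation.

Neither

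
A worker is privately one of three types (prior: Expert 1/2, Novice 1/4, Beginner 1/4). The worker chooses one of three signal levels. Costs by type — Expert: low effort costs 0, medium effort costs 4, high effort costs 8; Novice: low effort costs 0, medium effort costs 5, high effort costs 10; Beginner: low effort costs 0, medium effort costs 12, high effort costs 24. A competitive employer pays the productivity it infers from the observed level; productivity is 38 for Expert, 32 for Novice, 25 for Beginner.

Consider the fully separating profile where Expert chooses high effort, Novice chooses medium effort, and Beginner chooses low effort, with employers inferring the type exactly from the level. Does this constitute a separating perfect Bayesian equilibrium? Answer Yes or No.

Separating wages: high effort → 38, medium effort → 32, low effort → 25.
Expert (assigned high effort): low effort: 25 − 0 = 25; medium effort: 32 − 4 = 28; high effort: 38 − 8 = 30. Expert stays.
Novice (assigned medium effort): low effort: 25 − 0 = 25; medium effort: 32 − 5 = 27; high effort: 38 − 10 = 28. Novice prefers high effort.
Beginner (assigned low effort): low effort: 25 − 0 = 25; medium effort: 32 − 12 = 20; high effort: 38 − 24 = 14. Beginner stays.
At least one type deviates; the separating profile fails.

No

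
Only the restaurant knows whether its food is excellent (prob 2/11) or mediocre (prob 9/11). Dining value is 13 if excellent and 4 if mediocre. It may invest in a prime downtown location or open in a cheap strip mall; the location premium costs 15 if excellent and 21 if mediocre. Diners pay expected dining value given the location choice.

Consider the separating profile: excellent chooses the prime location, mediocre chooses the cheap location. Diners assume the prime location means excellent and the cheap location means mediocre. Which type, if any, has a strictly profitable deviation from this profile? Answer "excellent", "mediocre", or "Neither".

The prime location pays 13; the cheap location pays 4.
excellent: assigned the prime location, nets 13 − 15 = -2; deviating to the cheap location nets 4.
mediocre: assigned the cheap location, nets 4; deviating to the prime location nets 13 − 21 = -8.
The excellent type gains 6 by deviating.

excellent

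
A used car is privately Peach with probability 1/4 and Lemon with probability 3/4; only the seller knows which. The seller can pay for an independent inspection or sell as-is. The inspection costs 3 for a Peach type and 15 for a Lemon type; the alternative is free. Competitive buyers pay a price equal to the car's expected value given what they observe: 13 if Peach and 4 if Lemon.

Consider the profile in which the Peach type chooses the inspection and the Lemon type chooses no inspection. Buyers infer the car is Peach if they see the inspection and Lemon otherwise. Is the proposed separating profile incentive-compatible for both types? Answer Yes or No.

Under these beliefs, the inspection earns price 13 and no inspection earns price 4.
Peach: the inspection nets 13 − 3 = 10; no inspection nets 4. Peach prefers the inspection.
Lemon: the inspection nets 13 − 15 = -2; no inspection nets 4. Lemon prefers no inspection.
Neither type deviates, so the separating profile is an equilibrium.

Yes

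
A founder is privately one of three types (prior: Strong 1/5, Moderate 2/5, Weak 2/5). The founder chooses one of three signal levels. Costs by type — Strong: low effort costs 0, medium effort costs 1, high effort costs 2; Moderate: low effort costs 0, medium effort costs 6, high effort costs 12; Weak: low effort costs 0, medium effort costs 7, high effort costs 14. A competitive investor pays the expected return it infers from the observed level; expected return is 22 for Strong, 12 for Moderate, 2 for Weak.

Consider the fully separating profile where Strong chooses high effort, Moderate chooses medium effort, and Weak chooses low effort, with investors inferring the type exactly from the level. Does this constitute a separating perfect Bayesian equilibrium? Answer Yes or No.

No

Separating valuations: high effort → 22, medium effort → 12, low effort → 2.
Strong (assigned high effort): low effort: 2 − 0 = 2; medium effort: 12 − 1 = 11; high effort: 22 − 2 = 20. Strong stays.
Moderate (assigned medium effort): low effort: 2 − 0 = 2; medium effort: 12 − 6 = 6; high effort: 22 − 12 = 10. Moderate prefers high effort.
Weak (assigned low effort): low effort: 2 − 0 = 2; medium effort: 12 − 7 = 5; high effort: 22 − 14 = 8. Weak prefers high effort.
At least one type deviates; the separating profile fails.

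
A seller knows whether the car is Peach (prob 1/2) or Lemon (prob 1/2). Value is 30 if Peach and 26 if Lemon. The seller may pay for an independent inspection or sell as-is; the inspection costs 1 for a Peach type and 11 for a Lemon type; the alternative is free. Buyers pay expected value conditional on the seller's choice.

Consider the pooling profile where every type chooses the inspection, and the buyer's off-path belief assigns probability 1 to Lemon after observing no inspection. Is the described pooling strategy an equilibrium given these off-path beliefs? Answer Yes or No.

On path, the buyer holds the prior and pays 1/2·30 + 1/2·26 = 28. Off path (no inspection), believing Lemon, it pays 26.
Peach: the inspection nets 28 − 1 = 27; no inspection nets 26. Peach stays.
Lemon: the inspection nets 28 − 11 = 17; no inspection nets 26. Lemon would deviate.
A type deviates, so pooling fails.

No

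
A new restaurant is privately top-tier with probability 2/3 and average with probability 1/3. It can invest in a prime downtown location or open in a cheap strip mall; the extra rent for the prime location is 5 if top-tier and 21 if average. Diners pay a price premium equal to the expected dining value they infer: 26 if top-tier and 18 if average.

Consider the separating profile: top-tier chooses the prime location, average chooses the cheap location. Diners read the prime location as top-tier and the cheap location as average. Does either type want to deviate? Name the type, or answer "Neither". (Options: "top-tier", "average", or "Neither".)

The prime location pays 26; the cheap location pays 18.
top-tier: assigned the prime location, nets 26 − 5 = 21; deviating to the cheap location nets 18.
average: assigned the cheap location, nets 18; deviating to the prime location nets 26 − 21 = 5.
Both types strictly prefer their assigned action; no profitable deviation.

Neither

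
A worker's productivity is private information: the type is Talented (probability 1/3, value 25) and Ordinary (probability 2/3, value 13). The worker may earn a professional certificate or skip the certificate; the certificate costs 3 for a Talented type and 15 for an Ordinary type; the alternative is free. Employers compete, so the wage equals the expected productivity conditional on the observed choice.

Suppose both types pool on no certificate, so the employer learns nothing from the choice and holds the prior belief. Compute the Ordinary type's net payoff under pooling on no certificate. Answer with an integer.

Pooled wage = 1/3·25 + 2/3·13 = 17.
Ordinary pays no cost for no certificate, so net payoff = 17.

17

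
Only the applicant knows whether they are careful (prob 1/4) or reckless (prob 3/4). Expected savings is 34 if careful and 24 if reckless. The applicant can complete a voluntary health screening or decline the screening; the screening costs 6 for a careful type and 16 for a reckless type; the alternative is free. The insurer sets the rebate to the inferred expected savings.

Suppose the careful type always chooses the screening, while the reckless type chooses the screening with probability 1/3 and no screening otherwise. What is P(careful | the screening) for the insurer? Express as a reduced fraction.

P(the screening) = (1/4)·1 + (3/4)·(1/3) = 1/2.
By Bayes' rule, P(careful | the screening) = (1/4) / (1/2) = 1/2.

1/2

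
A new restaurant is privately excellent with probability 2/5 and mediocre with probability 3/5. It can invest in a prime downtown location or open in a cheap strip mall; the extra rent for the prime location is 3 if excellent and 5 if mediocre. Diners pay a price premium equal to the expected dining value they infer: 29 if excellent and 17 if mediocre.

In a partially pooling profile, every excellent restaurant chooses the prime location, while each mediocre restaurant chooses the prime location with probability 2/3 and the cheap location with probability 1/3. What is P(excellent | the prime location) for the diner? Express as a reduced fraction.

P(the prime location) = (2/5)·1 + (3/5)·(2/3) = 4/5.
By Bayes' rule, P(excellent | the prime location) = (2/5) / (4/5) = 1/2.

1/2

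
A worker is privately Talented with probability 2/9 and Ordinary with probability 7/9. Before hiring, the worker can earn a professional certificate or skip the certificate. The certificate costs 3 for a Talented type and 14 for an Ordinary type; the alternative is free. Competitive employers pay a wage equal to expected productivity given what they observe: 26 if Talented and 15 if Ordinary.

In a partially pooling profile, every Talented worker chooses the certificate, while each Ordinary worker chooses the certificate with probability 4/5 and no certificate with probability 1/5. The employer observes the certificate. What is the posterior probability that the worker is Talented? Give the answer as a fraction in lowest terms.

5/19

P(the certificate) = (2/9)·1 + (7/9)·(4/5) = 38/45.
By Bayes' rule, P(Talented | the certificate) = (2/9) / (38/45) = 5/19.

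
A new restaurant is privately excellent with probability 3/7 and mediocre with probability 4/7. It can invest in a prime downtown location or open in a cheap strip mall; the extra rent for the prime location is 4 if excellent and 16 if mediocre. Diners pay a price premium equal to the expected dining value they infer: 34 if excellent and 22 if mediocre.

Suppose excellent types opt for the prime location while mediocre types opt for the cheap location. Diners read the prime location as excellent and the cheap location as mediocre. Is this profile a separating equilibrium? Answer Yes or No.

Yes

Under these beliefs, the prime location earns price premium 34 and the cheap location earns price premium 22.
excellent: the prime location nets 34 − 4 = 30; the cheap location nets 22. excellent prefers the prime location.
mediocre: the prime location nets 34 − 16 = 18; the cheap location nets 22. mediocre prefers the cheap location.
Neither type deviates, so the separating profile is an equilibrium.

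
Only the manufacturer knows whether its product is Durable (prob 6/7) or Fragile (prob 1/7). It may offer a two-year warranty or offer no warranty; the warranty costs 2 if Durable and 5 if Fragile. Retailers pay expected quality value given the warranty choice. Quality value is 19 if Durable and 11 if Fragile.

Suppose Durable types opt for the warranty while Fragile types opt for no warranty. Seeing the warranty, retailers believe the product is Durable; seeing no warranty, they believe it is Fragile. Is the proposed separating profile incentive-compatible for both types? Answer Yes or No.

Under these beliefs, the warranty earns price 19 and no warranty earns price 11.
Durable: the warranty nets 19 − 2 = 17; no warranty nets 11. Durable prefers the warranty.
Fragile: the warranty nets 19 − 5 = 14; no warranty nets 11. Fragile would deviate to the warranty.
Fragile has a profitable deviation, so the profile is not an equilibrium.

No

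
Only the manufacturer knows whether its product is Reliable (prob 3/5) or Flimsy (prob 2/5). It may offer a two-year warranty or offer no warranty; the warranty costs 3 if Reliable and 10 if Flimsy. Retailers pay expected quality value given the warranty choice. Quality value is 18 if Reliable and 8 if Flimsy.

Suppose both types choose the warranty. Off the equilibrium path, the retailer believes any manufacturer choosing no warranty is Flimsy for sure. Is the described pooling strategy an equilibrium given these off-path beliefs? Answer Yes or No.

No

On path, the retailer holds the prior and pays 3/5·18 + 2/5·8 = 14. Off path (no warranty), believing Flimsy, it pays 8.
Reliable: the warranty nets 14 − 3 = 11; no warranty nets 8. Reliable stays.
Flimsy: the warranty nets 14 − 10 = 4; no warranty nets 8. Flimsy would deviate.
A type deviates, so pooling fails.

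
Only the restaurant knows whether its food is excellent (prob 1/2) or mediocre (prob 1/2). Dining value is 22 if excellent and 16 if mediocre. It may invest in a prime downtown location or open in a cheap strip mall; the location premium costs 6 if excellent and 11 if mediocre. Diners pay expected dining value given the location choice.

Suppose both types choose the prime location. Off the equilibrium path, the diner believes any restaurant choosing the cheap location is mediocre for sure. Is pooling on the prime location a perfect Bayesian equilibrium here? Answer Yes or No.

No

On path, the diner holds the prior and pays 1/2·22 + 1/2·16 = 19. Off path (the cheap location), believing mediocre, it pays 16.
excellent: the prime location nets 19 − 6 = 13; the cheap location nets 16. excellent would deviate.
mediocre: the prime location nets 19 − 11 = 8; the cheap location nets 16. mediocre would deviate.
A type deviates, so pooling fails.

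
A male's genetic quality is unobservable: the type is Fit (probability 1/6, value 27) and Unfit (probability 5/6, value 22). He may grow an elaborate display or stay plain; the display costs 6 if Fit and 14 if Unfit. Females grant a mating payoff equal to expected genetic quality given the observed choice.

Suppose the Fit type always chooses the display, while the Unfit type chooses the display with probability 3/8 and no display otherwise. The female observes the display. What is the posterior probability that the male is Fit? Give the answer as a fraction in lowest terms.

P(the display) = (1/6)·1 + (5/6)·(3/8) = 23/48.
By Bayes' rule, P(Fit | the display) = (1/6) / (23/48) = 8/23.

8/23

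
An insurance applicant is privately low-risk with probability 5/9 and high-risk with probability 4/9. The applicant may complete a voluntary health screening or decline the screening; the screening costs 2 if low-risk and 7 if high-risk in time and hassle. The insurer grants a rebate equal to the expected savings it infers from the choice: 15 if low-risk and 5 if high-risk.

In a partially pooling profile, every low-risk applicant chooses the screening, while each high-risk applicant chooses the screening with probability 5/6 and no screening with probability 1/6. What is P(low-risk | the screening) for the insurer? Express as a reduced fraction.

P(the screening) = (5/9)·1 + (4/9)·(5/6) = 25/27.
By Bayes' rule, P(low-risk | the screening) = (5/9) / (25/27) = 3/5.

3/5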